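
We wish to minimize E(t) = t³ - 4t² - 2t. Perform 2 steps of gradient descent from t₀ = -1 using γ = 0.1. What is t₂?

E′(t) = 3t² - 8t - 2
t₁ = -1 − 0.1·9 = -1.9
t₂ = -1.9 − 0.1·24.03 = -4.303

-4.303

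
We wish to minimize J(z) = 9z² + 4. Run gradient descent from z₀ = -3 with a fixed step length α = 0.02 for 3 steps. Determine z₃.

-0.786432

J′(z) = 18z
Step 1: J′(-3) = -54; z₁ = -3 − 0.02·(-54) = -1.92
Step 2: J′(-1.92) = -34.56; z₂ = -1.92 − 0.02·(-34.56) = -1.2288
Step 3: J′(-1.2288) = -22.1184; z₃ = -1.2288 − 0.02·(-22.1184) = -0.786432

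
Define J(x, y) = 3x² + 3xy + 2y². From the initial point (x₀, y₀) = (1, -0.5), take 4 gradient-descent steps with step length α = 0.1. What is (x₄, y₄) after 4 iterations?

(0.2575, -0.35625)

∇J = (6x + 3y, 3x + 4y)
Step 1: at (1, -0.5), ∇J = (4.5, 1) → (1, -0.5) − 0.1·(4.5, 1) = (0.55, -0.6)
Step 2: at (0.55, -0.6), ∇J = (1.5, -0.75) → (0.55, -0.6) − 0.1·(1.5, -0.75) = (0.4, -0.525)
Step 3: at (0.4, -0.525), ∇J = (0.825, -0.9) → (0.4, -0.525) − 0.1·(0.825, -0.9) = (0.3175, -0.435)
Step 4: at (0.3175, -0.435), ∇J = (0.6, -0.7875) → (0.3175, -0.435) − 0.1·(0.6, -0.7875) = (0.2575, -0.35625)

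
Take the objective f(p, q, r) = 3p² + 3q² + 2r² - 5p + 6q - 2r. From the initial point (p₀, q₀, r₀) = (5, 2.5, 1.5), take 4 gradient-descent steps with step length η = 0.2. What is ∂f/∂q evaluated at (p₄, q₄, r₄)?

0.0336

∇f = (6p - 5, 6q + 6, 4r - 2)
(p₁, q₁, r₁) = (5, 2.5, 1.5) − 0.2·(25, 21, 4) = (0, -1.7, 0.7)
(p₂, q₂, r₂) = (0, -1.7, 0.7) − 0.2·(-5, -4.2, 0.8) = (1, -0.86, 0.54)
(p₃, q₃, r₃) = (1, -0.86, 0.54) − 0.2·(1, 0.84, 0.16) = (0.8, -1.028, 0.508)
(p₄, q₄, r₄) = (0.8, -1.028, 0.508) − 0.2·(-0.2, -0.168, 0.032) = (0.84, -0.9944, 0.5016)
∂f/∂q at (0.84, -0.9944, 0.5016) = 0.0336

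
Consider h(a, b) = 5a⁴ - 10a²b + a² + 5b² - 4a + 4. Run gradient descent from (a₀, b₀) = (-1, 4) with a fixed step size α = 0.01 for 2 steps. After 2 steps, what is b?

3.56716

∇h = (20a³ - 20ab + 2a - 4, -10a² + 10b)
(a₁, b₁) = (-1, 4) − 0.01·(54, 30) = (-1.54, 3.7)
(a₂, b₂) = (-1.54, 3.7) − 0.01·(33.83472, 13.284) = (-1.8783472, 3.56716)
b = 3.56716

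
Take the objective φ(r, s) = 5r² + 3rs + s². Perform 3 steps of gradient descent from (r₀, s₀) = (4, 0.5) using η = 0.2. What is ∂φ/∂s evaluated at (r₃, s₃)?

∇φ = (10r + 3s, 3r + 2s)
Step 1: at (4, 0.5), ∇φ = (41.5, 13) → (4, 0.5) − 0.2·(41.5, 13) = (-4.3, -2.1)
Step 2: at (-4.3, -2.1), ∇φ = (-49.3, -17.1) → (-4.3, -2.1) − 0.2·(-49.3, -17.1) = (5.56, 1.32)
Step 3: at (5.56, 1.32), ∇φ = (59.56, 19.32) → (5.56, 1.32) − 0.2·(59.56, 19.32) = (-6.352, -2.544)
∂φ/∂s at (-6.352, -2.544) = -24.144

-24.144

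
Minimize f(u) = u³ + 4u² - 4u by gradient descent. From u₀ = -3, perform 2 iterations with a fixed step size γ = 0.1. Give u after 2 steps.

-2.703

f′(u) = 3u² + 8u - 4
u₁ = -3 − 0.1·(-1) = -2.9
u₂ = -2.9 − 0.1·(-1.97) = -2.703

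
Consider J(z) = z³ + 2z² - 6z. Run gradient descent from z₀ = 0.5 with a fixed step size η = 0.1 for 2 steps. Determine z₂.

0.8908125

J′(z) = 3z² + 4z - 6
z₁ = 0.5 − 0.1·(-3.25) = 0.825
z₂ = 0.825 − 0.1·(-0.658125) = 0.8908125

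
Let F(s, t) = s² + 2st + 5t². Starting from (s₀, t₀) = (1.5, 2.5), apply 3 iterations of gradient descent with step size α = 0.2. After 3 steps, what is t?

-3.612

∇F = (2s + 2t, 2s + 10t)
(s₁, t₁) = (1.5, 2.5) − 0.2·(8, 28) = (-0.1, -3.1)
(s₂, t₂) = (-0.1, -3.1) − 0.2·(-6.4, -31.2) = (1.18, 3.14)
(s₃, t₃) = (1.18, 3.14) − 0.2·(8.64, 33.76) = (-0.548, -3.612)
t = -3.612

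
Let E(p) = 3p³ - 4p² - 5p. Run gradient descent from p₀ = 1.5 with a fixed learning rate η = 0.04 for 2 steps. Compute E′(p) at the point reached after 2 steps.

E′(p) = 9p² - 8p - 5
p₁ = 1.5 − 0.04·3.25 = 1.37
p₂ = 1.37 − 0.04·0.9321 = 1.332716
E′(p) at (1.332716) = 0.323459429904

0.323459429904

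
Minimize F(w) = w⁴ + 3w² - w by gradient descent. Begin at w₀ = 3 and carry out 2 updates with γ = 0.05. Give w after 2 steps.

F′(w) = 4w³ + 6w - 1
Step 1: F′(3) = 125; w₁ = 3 − 0.05·125 = -3.25
Step 2: F′(-3.25) = -157.8125; w₂ = -3.25 − 0.05·(-157.8125) = 4.640625

4.640625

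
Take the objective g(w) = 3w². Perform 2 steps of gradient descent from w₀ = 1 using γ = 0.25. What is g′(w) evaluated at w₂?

g′(w) = 6w
w₁ = 1 − 0.25·6 = -0.5
w₂ = -0.5 − 0.25·(-3) = 0.25
g′(w) at (0.25) = 1.5

1.5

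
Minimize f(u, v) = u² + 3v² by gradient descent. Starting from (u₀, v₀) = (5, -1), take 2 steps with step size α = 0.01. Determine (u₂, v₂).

(4.802, -0.8836)

∇f = (2u, 6v)
(u₁, v₁) = (5, -1) − 0.01·(10, -6) = (4.9, -0.94)
(u₂, v₂) = (4.9, -0.94) − 0.01·(9.8, -5.64) = (4.802, -0.8836)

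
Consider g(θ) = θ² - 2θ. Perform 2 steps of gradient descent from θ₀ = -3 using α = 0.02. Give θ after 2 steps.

g′(θ) = 2θ - 2
θ₁ = -3 − 0.02·(-8) = -2.84
θ₂ = -2.84 − 0.02·(-7.68) = -2.6864

-2.6864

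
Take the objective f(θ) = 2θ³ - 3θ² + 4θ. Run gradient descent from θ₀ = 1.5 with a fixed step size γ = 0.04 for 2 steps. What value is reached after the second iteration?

f′(θ) = 6θ² - 6θ + 4
θ₁ = 1.5 − 0.04·8.5 = 1.16
θ₂ = 1.16 − 0.04·5.1136 = 0.955456

0.955456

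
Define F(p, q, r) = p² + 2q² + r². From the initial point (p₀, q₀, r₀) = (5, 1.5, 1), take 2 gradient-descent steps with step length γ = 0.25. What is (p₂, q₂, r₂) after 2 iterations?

(1.25, 0, 0.25)

∇F = (2p, 4q, 2r)
(p₁, q₁, r₁) = (5, 1.5, 1) − 0.25·(10, 6, 2) = (2.5, 0, 0.5)
(p₂, q₂, r₂) = (2.5, 0, 0.5) − 0.25·(5, 0, 1) = (1.25, 0, 0.25)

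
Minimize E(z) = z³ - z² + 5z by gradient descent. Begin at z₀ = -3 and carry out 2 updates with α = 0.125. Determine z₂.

E′(z) = 3z² - 2z + 5
z₁ = -3 − 0.125·38 = -7.75
z₂ = -7.75 − 0.125·200.6875 = -32.8359375

-32.8359375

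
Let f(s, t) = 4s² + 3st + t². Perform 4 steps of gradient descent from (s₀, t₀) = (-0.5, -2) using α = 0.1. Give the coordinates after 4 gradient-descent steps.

∇f = (8s + 3t, 3s + 2t)
(s₁, t₁) = (-0.5, -2) − 0.1·(-10, -5.5) = (0.5, -1.45)
(s₂, t₂) = (0.5, -1.45) − 0.1·(-0.35, -1.4) = (0.535, -1.31)
(s₃, t₃) = (0.535, -1.31) − 0.1·(0.35, -1.015) = (0.5, -1.2085)
(s₄, t₄) = (0.5, -1.2085) − 0.1·(0.3745, -0.917) = (0.46255, -1.1168)

(0.46255, -1.1168)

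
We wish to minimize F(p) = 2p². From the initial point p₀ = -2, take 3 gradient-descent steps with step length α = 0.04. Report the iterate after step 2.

F′(p) = 4p
p₁ = -2 − 0.04·(-8) = -1.68
p₂ = -1.68 − 0.04·(-6.72) = -1.4112

-1.4112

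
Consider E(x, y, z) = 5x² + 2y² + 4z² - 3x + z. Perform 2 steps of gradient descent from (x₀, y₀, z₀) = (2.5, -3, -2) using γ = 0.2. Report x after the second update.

∇E = (10x - 3, 4y, 8z + 1)
Step 1: at (2.5, -3, -2), ∇E = (22, -12, -15) → (2.5, -3, -2) − 0.2·(22, -12, -15) = (-1.9, -0.6, 1)
Step 2: at (-1.9, -0.6, 1), ∇E = (-22, -2.4, 9) → (-1.9, -0.6, 1) − 0.2·(-22, -2.4, 9) = (2.5, -0.12, -0.8)
x = 2.5

2.5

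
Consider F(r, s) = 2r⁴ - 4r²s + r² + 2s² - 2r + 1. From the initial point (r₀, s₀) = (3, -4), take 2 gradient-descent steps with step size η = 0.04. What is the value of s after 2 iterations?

∇F = (8r³ - 8rs + 2r - 2, -4r² + 4s)
(r₁, s₁) = (3, -4) − 0.04·(316, -52) = (-9.64, -1.92)
(r₂, s₂) = (-9.64, -1.92) − 0.04·(-7336.081152, -379.3984) = (283.80324608, 13.255936)
s = 13.255936

13.255936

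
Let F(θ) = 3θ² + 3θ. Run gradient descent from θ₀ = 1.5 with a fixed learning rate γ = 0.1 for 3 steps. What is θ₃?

F′(θ) = 6θ + 3
θ₁ = 1.5 − 0.1·12 = 0.3
θ₂ = 0.3 − 0.1·4.8 = -0.18
θ₃ = -0.18 − 0.1·1.92 = -0.372

-0.372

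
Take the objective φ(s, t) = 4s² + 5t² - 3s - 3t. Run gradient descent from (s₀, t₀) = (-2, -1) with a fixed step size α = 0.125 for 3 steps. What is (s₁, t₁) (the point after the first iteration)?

(0.375, 0.625)

∇φ = (8s - 3, 10t - 3)
(s₁, t₁) = (-2, -1) − 0.125·(-19, -13) = (0.375, 0.625)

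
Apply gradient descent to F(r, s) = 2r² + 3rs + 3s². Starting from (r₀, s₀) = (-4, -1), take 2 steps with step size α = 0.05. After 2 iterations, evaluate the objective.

∇F = (4r + 3s, 3r + 6s)
(r₁, s₁) = (-4, -1) − 0.05·(-19, -18) = (-3.05, -0.1)
(r₂, s₂) = (-3.05, -0.1) − 0.05·(-12.5, -9.75) = (-2.425, 0.3875)
F(-2.425, 0.3875) = 9.39265625

9.39265625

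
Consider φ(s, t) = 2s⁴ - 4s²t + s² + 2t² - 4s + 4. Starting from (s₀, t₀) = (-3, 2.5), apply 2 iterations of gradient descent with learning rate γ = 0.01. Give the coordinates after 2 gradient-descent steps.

∇φ = (8s³ - 8st + 2s - 4, -4s² + 4t)
(s₁, t₁) = (-3, 2.5) − 0.01·(-166, -26) = (-1.34, 2.76)
(s₂, t₂) = (-1.34, 2.76) − 0.01·(3.658368, 3.8576) = (-1.37658368, 2.721424)

(-1.37658368, 2.721424)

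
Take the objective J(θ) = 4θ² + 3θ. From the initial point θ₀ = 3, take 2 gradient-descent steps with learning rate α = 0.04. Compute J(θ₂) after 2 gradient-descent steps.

9.17938944

J′(θ) = 8θ + 3
Step 1: J′(3) = 27; θ₁ = 3 − 0.04·27 = 1.92
Step 2: J′(1.92) = 18.36; θ₂ = 1.92 − 0.04·18.36 = 1.1856
J(1.1856) = 9.17938944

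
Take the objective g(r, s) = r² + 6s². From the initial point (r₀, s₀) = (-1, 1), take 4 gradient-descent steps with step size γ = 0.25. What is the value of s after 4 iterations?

16

∇g = (2r, 12s)
(r₁, s₁) = (-1, 1) − 0.25·(-2, 12) = (-0.5, -2)
(r₂, s₂) = (-0.5, -2) − 0.25·(-1, -24) = (-0.25, 4)
(r₃, s₃) = (-0.25, 4) − 0.25·(-0.5, 48) = (-0.125, -8)
(r₄, s₄) = (-0.125, -8) − 0.25·(-0.25, -96) = (-0.0625, 16)
s = 16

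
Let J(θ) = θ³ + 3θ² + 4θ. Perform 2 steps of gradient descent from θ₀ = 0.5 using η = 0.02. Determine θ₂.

J′(θ) = 3θ² + 6θ + 4
θ₁ = 0.5 − 0.02·7.75 = 0.345
θ₂ = 0.345 − 0.02·6.427075 = 0.2164585

0.2164585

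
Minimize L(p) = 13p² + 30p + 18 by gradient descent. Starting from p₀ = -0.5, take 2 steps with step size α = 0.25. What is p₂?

L′(p) = 26p + 30
Step 1: L′(-0.5) = 17; p₁ = -0.5 − 0.25·17 = -4.75
Step 2: L′(-4.75) = -93.5; p₂ = -4.75 − 0.25·(-93.5) = 18.625

18.625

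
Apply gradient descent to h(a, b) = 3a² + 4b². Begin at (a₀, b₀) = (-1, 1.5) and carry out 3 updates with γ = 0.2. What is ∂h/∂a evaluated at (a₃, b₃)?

∇h = (6a, 8b)
(a₁, b₁) = (-1, 1.5) − 0.2·(-6, 12) = (0.2, -0.9)
(a₂, b₂) = (0.2, -0.9) − 0.2·(1.2, -7.2) = (-0.04, 0.54)
(a₃, b₃) = (-0.04, 0.54) − 0.2·(-0.24, 4.32) = (0.008, -0.324)
∂h/∂a at (0.008, -0.324) = 0.048

0.048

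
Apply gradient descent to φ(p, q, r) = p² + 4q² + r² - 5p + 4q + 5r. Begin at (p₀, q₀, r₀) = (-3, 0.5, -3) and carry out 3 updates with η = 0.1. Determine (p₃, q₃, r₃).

∇φ = (2p - 5, 8q + 4, 2r + 5)
(p₁, q₁, r₁) = (-3, 0.5, -3) − 0.1·(-11, 8, -1) = (-1.9, -0.3, -2.9)
(p₂, q₂, r₂) = (-1.9, -0.3, -2.9) − 0.1·(-8.8, 1.6, -0.8) = (-1.02, -0.46, -2.82)
(p₃, q₃, r₃) = (-1.02, -0.46, -2.82) − 0.1·(-7.04, 0.32, -0.64) = (-0.316, -0.492, -2.756)

(-0.316, -0.492, -2.756)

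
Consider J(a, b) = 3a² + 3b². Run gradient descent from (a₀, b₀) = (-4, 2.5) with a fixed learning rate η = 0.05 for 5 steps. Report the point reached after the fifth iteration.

∇J = (6a, 6b)
Step 1: at (-4, 2.5), ∇J = (-24, 15) → (-4, 2.5) − 0.05·(-24, 15) = (-2.8, 1.75)
Step 2: at (-2.8, 1.75), ∇J = (-16.8, 10.5) → (-2.8, 1.75) − 0.05·(-16.8, 10.5) = (-1.96, 1.225)
Step 3: at (-1.96, 1.225), ∇J = (-11.76, 7.35) → (-1.96, 1.225) − 0.05·(-11.76, 7.35) = (-1.372, 0.8575)
Step 4: at (-1.372, 0.8575), ∇J = (-8.232, 5.145) → (-1.372, 0.8575) − 0.05·(-8.232, 5.145) = (-0.9604, 0.60025)
Step 5: at (-0.9604, 0.60025), ∇J = (-5.7624, 3.6015) → (-0.9604, 0.60025) − 0.05·(-5.7624, 3.6015) = (-0.67228, 0.420175)

(-0.67228, 0.420175)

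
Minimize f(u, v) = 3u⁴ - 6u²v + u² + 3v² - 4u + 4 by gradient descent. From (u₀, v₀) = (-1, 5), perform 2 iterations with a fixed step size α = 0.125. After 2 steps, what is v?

∇f = (12u³ - 12uv + 2u - 4, -6u² + 6v)
(u₁, v₁) = (-1, 5) − 0.125·(42, 24) = (-6.25, 2)
(u₂, v₂) = (-6.25, 2) − 0.125·(-2796.1875, -222.375) = (343.2734375, 29.796875)
v = 29.796875

29.796875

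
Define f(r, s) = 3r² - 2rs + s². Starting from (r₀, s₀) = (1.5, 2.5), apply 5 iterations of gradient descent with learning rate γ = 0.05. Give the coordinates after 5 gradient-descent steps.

∇f = (6r - 2s, -2r + 2s)
Step 1: at (1.5, 2.5), ∇f = (4, 2) → (1.5, 2.5) − 0.05·(4, 2) = (1.3, 2.4)
Step 2: at (1.3, 2.4), ∇f = (3, 2.2) → (1.3, 2.4) − 0.05·(3, 2.2) = (1.15, 2.29)
Step 3: at (1.15, 2.29), ∇f = (2.32, 2.28) → (1.15, 2.29) − 0.05·(2.32, 2.28) = (1.034, 2.176)
Step 4: at (1.034, 2.176), ∇f = (1.852, 2.284) → (1.034, 2.176) − 0.05·(1.852, 2.284) = (0.9414, 2.0618)
Step 5: at (0.9414, 2.0618), ∇f = (1.5248, 2.2408) → (0.9414, 2.0618) − 0.05·(1.5248, 2.2408) = (0.86516, 1.94976)

(0.86516, 1.94976)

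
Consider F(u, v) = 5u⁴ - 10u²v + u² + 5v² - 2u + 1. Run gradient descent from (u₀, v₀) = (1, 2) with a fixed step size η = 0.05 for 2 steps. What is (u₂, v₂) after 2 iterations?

∇F = (20u³ - 20uv + 2u - 2, -10u² + 10v)
(u₁, v₁) = (1, 2) − 0.05·(-20, 10) = (2, 1.5)
(u₂, v₂) = (2, 1.5) − 0.05·(102, -25) = (-3.1, 2.75)

(-3.1, 2.75)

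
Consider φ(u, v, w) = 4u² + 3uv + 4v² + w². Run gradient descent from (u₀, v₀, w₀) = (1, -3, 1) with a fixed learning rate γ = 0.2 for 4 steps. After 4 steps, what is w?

0.1296

∇φ = (8u + 3v, 3u + 8v, 2w)
(u₁, v₁, w₁) = (1, -3, 1) − 0.2·(-1, -21, 2) = (1.2, 1.2, 0.6)
(u₂, v₂, w₂) = (1.2, 1.2, 0.6) − 0.2·(13.2, 13.2, 1.2) = (-1.44, -1.44, 0.36)
(u₃, v₃, w₃) = (-1.44, -1.44, 0.36) − 0.2·(-15.84, -15.84, 0.72) = (1.728, 1.728, 0.216)
(u₄, v₄, w₄) = (1.728, 1.728, 0.216) − 0.2·(19.008, 19.008, 0.432) = (-2.0736, -2.0736, 0.1296)
w = 0.1296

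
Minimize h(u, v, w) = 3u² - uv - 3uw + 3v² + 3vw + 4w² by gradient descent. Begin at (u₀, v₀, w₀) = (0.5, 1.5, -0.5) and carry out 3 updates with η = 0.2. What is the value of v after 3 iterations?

∇h = (6u - v - 3w, -u + 6v + 3w, -3u + 3v + 8w)
Step 1: at (0.5, 1.5, -0.5), ∇h = (3, 7, -1) → (0.5, 1.5, -0.5) − 0.2·(3, 7, -1) = (-0.1, 0.1, -0.3)
Step 2: at (-0.1, 0.1, -0.3), ∇h = (0.2, -0.2, -1.8) → (-0.1, 0.1, -0.3) − 0.2·(0.2, -0.2, -1.8) = (-0.14, 0.14, 0.06)
Step 3: at (-0.14, 0.14, 0.06), ∇h = (-1.16, 1.16, 1.32) → (-0.14, 0.14, 0.06) − 0.2·(-1.16, 1.16, 1.32) = (0.092, -0.092, -0.204)
v = -0.092

-0.092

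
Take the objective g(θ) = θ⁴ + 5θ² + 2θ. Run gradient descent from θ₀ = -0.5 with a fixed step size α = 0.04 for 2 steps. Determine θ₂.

g′(θ) = 4θ³ + 10θ + 2
Step 1: g′(-0.5) = -3.5; θ₁ = -0.5 − 0.04·(-3.5) = -0.36
Step 2: g′(-0.36) = -1.786624; θ₂ = -0.36 − 0.04·(-1.786624) = -0.28853504

-0.28853504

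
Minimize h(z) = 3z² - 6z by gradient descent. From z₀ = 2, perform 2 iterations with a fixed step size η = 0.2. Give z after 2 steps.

1.04

h′(z) = 6z - 6
z₁ = 2 − 0.2·6 = 0.8
z₂ = 0.8 − 0.2·(-1.2) = 1.04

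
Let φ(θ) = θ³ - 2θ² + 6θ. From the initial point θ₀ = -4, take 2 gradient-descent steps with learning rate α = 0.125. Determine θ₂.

-80.8359375

φ′(θ) = 3θ² - 4θ + 6
Step 1: φ′(-4) = 70; θ₁ = -4 − 0.125·70 = -12.75
Step 2: φ′(-12.75) = 544.6875; θ₂ = -12.75 − 0.125·544.6875 = -80.8359375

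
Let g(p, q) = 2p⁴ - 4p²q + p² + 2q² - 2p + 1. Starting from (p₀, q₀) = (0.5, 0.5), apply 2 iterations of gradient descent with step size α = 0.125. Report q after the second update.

0.46875

∇g = (8p³ - 8pq + 2p - 2, -4p² + 4q)
Step 1: at (0.5, 0.5), ∇g = (-2, 1) → (0.5, 0.5) − 0.125·(-2, 1) = (0.75, 0.375)
Step 2: at (0.75, 0.375), ∇g = (0.625, -0.75) → (0.75, 0.375) − 0.125·(0.625, -0.75) = (0.671875, 0.46875)
q = 0.46875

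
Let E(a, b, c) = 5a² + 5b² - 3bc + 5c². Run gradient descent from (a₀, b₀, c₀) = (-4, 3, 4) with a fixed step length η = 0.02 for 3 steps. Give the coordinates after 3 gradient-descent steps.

(-2.048, 2.023584, 2.428808)

∇E = (10a, 10b - 3c, -3b + 10c)
(a₁, b₁, c₁) = (-4, 3, 4) − 0.02·(-40, 18, 31) = (-3.2, 2.64, 3.38)
(a₂, b₂, c₂) = (-3.2, 2.64, 3.38) − 0.02·(-32, 16.26, 25.88) = (-2.56, 2.3148, 2.8624)
(a₃, b₃, c₃) = (-2.56, 2.3148, 2.8624) − 0.02·(-25.6, 14.5608, 21.6796) = (-2.048, 2.023584, 2.428808)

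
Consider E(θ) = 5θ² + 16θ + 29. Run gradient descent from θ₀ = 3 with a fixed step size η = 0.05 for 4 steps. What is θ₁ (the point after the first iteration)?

E′(θ) = 10θ + 16
θ₁ = 3 − 0.05·46 = 0.7

0.7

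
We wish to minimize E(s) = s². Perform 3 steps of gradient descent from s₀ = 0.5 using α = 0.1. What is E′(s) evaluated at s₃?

0.512

E′(s) = 2s
s₁ = 0.5 − 0.1·1 = 0.4
s₂ = 0.4 − 0.1·0.8 = 0.32
s₃ = 0.32 − 0.1·0.64 = 0.256
E′(s) at (0.256) = 0.512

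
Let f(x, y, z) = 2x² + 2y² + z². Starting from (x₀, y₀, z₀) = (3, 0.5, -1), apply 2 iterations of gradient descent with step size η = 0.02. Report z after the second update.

∇f = (4x, 4y, 2z)
(x₁, y₁, z₁) = (3, 0.5, -1) − 0.02·(12, 2, -2) = (2.76, 0.46, -0.96)
(x₂, y₂, z₂) = (2.76, 0.46, -0.96) − 0.02·(11.04, 1.84, -1.92) = (2.5392, 0.4232, -0.9216)
z = -0.9216

-0.9216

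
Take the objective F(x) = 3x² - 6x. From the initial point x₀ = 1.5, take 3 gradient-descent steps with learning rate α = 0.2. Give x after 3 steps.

0.996

F′(x) = 6x - 6
Step 1: F′(1.5) = 3; x₁ = 1.5 − 0.2·3 = 0.9
Step 2: F′(0.9) = -0.6; x₂ = 0.9 − 0.2·(-0.6) = 1.02
Step 3: F′(1.02) = 0.12; x₃ = 1.02 − 0.2·0.12 = 0.996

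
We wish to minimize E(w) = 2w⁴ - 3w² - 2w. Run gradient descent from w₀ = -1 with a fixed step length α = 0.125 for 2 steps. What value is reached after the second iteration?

-0.5

E′(w) = 8w³ - 6w - 2
w₁ = -1 − 0.125·(-4) = -0.5
w₂ = -0.5 − 0.125·0 = -0.5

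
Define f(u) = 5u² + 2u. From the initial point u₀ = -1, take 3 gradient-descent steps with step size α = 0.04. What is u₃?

f′(u) = 10u + 2
Step 1: f′(-1) = -8; u₁ = -1 − 0.04·(-8) = -0.68
Step 2: f′(-0.68) = -4.8; u₂ = -0.68 − 0.04·(-4.8) = -0.488
Step 3: f′(-0.488) = -2.88; u₃ = -0.488 − 0.04·(-2.88) = -0.3728

-0.3728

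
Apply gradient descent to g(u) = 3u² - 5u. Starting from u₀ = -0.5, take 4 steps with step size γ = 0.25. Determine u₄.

0.75

g′(u) = 6u - 5
u₁ = -0.5 − 0.25·(-8) = 1.5
u₂ = 1.5 − 0.25·4 = 0.5
u₃ = 0.5 − 0.25·(-2) = 1
u₄ = 1 − 0.25·1 = 0.75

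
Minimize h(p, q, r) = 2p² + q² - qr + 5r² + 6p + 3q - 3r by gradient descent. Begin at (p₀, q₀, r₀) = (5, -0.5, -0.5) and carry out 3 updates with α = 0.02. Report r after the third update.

∇h = (4p + 6, 2q - r + 3, -q + 10r - 3)
Step 1: at (5, -0.5, -0.5), ∇h = (26, 2.5, -7.5) → (5, -0.5, -0.5) − 0.02·(26, 2.5, -7.5) = (4.48, -0.55, -0.35)
Step 2: at (4.48, -0.55, -0.35), ∇h = (23.92, 2.25, -5.95) → (4.48, -0.55, -0.35) − 0.02·(23.92, 2.25, -5.95) = (4.0016, -0.595, -0.231)
Step 3: at (4.0016, -0.595, -0.231), ∇h = (22.0064, 2.041, -4.715) → (4.0016, -0.595, -0.231) − 0.02·(22.0064, 2.041, -4.715) = (3.561472, -0.63582, -0.1367)
r = -0.1367

-0.1367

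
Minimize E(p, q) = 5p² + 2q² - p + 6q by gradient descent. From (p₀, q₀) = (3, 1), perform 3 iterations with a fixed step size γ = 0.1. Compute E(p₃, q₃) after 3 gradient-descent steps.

∇E = (10p - 1, 4q + 6)
(p₁, q₁) = (3, 1) − 0.1·(29, 10) = (0.1, 0)
(p₂, q₂) = (0.1, 0) − 0.1·(0, 6) = (0.1, -0.6)
(p₃, q₃) = (0.1, -0.6) − 0.1·(0, 3.6) = (0.1, -0.96)
E(0.1, -0.96) = -3.9668

-3.9668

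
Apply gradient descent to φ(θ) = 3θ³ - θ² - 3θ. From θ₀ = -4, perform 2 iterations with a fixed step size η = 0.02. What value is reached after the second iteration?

-15.968872

φ′(θ) = 9θ² - 2θ - 3
Step 1: φ′(-4) = 149; θ₁ = -4 − 0.02·149 = -6.98
Step 2: φ′(-6.98) = 449.4436; θ₂ = -6.98 − 0.02·449.4436 = -15.968872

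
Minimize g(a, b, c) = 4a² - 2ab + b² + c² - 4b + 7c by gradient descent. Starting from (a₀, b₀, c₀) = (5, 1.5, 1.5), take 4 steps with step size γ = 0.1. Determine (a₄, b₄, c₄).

(0.6904, 2.7392, -1.452)

∇g = (8a - 2b, -2a + 2b - 4, 2c + 7)
Step 1: at (5, 1.5, 1.5), ∇g = (37, -11, 10) → (5, 1.5, 1.5) − 0.1·(37, -11, 10) = (1.3, 2.6, 0.5)
Step 2: at (1.3, 2.6, 0.5), ∇g = (5.2, -1.4, 8) → (1.3, 2.6, 0.5) − 0.1·(5.2, -1.4, 8) = (0.78, 2.74, -0.3)
Step 3: at (0.78, 2.74, -0.3), ∇g = (0.76, -0.08, 6.4) → (0.78, 2.74, -0.3) − 0.1·(0.76, -0.08, 6.4) = (0.704, 2.748, -0.94)
Step 4: at (0.704, 2.748, -0.94), ∇g = (0.136, 0.088, 5.12) → (0.704, 2.748, -0.94) − 0.1·(0.136, 0.088, 5.12) = (0.6904, 2.7392, -1.452)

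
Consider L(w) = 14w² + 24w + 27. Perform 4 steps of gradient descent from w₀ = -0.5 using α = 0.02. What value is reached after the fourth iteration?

-0.8437568

L′(w) = 28w + 24
Step 1: L′(-0.5) = 10; w₁ = -0.5 − 0.02·10 = -0.7
Step 2: L′(-0.7) = 4.4; w₂ = -0.7 − 0.02·4.4 = -0.788
Step 3: L′(-0.788) = 1.936; w₃ = -0.788 − 0.02·1.936 = -0.82672
Step 4: L′(-0.82672) = 0.85184; w₄ = -0.82672 − 0.02·0.85184 = -0.8437568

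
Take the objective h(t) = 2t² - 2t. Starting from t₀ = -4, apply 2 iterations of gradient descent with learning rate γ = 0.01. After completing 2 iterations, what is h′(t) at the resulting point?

h′(t) = 4t - 2
Step 1: h′(-4) = -18; t₁ = -4 − 0.01·(-18) = -3.82
Step 2: h′(-3.82) = -17.28; t₂ = -3.82 − 0.01·(-17.28) = -3.6472
h′(t) at (-3.6472) = -16.5888

-16.5888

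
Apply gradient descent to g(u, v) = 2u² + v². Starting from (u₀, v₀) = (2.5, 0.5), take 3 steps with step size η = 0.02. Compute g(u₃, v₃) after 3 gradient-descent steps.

7.775126964224

∇g = (4u, 2v)
(u₁, v₁) = (2.5, 0.5) − 0.02·(10, 1) = (2.3, 0.48)
(u₂, v₂) = (2.3, 0.48) − 0.02·(9.2, 0.96) = (2.116, 0.4608)
(u₃, v₃) = (2.116, 0.4608) − 0.02·(8.464, 0.9216) = (1.94672, 0.442368)
g(1.94672, 0.442368) = 7.775126964224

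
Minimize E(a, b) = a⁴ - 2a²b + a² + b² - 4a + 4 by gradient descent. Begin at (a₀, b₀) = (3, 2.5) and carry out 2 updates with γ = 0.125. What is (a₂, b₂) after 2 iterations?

∇E = (4a³ - 4ab + 2a - 4, -2a² + 2b)
(a₁, b₁) = (3, 2.5) − 0.125·(80, -13) = (-7, 4.125)
(a₂, b₂) = (-7, 4.125) − 0.125·(-1274.5, -89.75) = (152.3125, 15.34375)

(152.3125, 15.34375)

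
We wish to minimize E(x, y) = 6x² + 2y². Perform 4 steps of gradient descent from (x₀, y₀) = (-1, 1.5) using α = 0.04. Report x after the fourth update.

∇E = (12x, 4y)
(x₁, y₁) = (-1, 1.5) − 0.04·(-12, 6) = (-0.52, 1.26)
(x₂, y₂) = (-0.52, 1.26) − 0.04·(-6.24, 5.04) = (-0.2704, 1.0584)
(x₃, y₃) = (-0.2704, 1.0584) − 0.04·(-3.2448, 4.2336) = (-0.140608, 0.889056)
(x₄, y₄) = (-0.140608, 0.889056) − 0.04·(-1.687296, 3.556224) = (-0.07311616, 0.74680704)
x = -0.07311616

-0.07311616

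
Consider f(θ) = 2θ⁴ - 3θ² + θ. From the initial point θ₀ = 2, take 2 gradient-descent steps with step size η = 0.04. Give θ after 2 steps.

-0.18824704

f′(θ) = 8θ³ - 6θ + 1
Step 1: f′(2) = 53; θ₁ = 2 − 0.04·53 = -0.12
Step 2: f′(-0.12) = 1.706176; θ₂ = -0.12 − 0.04·1.706176 = -0.18824704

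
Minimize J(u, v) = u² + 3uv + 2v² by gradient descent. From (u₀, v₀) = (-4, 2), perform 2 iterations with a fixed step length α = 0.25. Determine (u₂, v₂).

(-4, 2.625)

∇J = (2u + 3v, 3u + 4v)
Step 1: at (-4, 2), ∇J = (-2, -4) → (-4, 2) − 0.25·(-2, -4) = (-3.5, 3)
Step 2: at (-3.5, 3), ∇J = (2, 1.5) → (-3.5, 3) − 0.25·(2, 1.5) = (-4, 2.625)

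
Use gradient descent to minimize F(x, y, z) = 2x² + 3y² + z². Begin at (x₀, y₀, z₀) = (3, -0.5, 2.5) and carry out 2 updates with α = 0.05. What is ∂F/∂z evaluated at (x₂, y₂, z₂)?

4.05

∇F = (4x, 6y, 2z)
Step 1: at (3, -0.5, 2.5), ∇F = (12, -3, 5) → (3, -0.5, 2.5) − 0.05·(12, -3, 5) = (2.4, -0.35, 2.25)
Step 2: at (2.4, -0.35, 2.25), ∇F = (9.6, -2.1, 4.5) → (2.4, -0.35, 2.25) − 0.05·(9.6, -2.1, 4.5) = (1.92, -0.245, 2.025)
∂F/∂z at (1.92, -0.245, 2.025) = 4.05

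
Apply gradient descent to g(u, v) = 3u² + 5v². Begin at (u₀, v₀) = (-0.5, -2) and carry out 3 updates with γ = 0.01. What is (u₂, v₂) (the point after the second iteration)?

(-0.4418, -1.62)

∇g = (6u, 10v)
(u₁, v₁) = (-0.5, -2) − 0.01·(-3, -20) = (-0.47, -1.8)
(u₂, v₂) = (-0.47, -1.8) − 0.01·(-2.82, -18) = (-0.4418, -1.62)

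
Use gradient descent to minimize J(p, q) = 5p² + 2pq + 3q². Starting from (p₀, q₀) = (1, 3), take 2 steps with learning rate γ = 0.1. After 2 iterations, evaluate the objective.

∇J = (10p + 2q, 2p + 6q)
Step 1: at (1, 3), ∇J = (16, 20) → (1, 3) − 0.1·(16, 20) = (-0.6, 1)
Step 2: at (-0.6, 1), ∇J = (-4, 4.8) → (-0.6, 1) − 0.1·(-4, 4.8) = (-0.2, 0.52)
J(-0.2, 0.52) = 0.8032

0.8032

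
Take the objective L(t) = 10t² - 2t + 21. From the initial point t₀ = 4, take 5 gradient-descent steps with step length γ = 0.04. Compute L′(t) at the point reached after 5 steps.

L′(t) = 20t - 2
Step 1: L′(4) = 78; t₁ = 4 − 0.04·78 = 0.88
Step 2: L′(0.88) = 15.6; t₂ = 0.88 − 0.04·15.6 = 0.256
Step 3: L′(0.256) = 3.12; t₃ = 0.256 − 0.04·3.12 = 0.1312
Step 4: L′(0.1312) = 0.624; t₄ = 0.1312 − 0.04·0.624 = 0.10624
Step 5: L′(0.10624) = 0.1248; t₅ = 0.10624 − 0.04·0.1248 = 0.101248
L′(t) at (0.101248) = 0.02496

0.02496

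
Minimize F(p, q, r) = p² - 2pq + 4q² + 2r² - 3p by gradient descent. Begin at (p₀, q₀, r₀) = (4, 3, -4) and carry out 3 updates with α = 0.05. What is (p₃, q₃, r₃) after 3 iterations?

(3.936, 1.4365, -2.048)

∇F = (2p - 2q - 3, -2p + 8q, 4r)
Step 1: at (4, 3, -4), ∇F = (-1, 16, -16) → (4, 3, -4) − 0.05·(-1, 16, -16) = (4.05, 2.2, -3.2)
Step 2: at (4.05, 2.2, -3.2), ∇F = (0.7, 9.5, -12.8) → (4.05, 2.2, -3.2) − 0.05·(0.7, 9.5, -12.8) = (4.015, 1.725, -2.56)
Step 3: at (4.015, 1.725, -2.56), ∇F = (1.58, 5.77, -10.24) → (4.015, 1.725, -2.56) − 0.05·(1.58, 5.77, -10.24) = (3.936, 1.4365, -2.048)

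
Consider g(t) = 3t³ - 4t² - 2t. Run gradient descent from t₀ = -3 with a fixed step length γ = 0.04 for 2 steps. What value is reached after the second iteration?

-27.568384

g′(t) = 9t² - 8t - 2
Step 1: g′(-3) = 103; t₁ = -3 − 0.04·103 = -7.12
Step 2: g′(-7.12) = 511.2096; t₂ = -7.12 − 0.04·511.2096 = -27.568384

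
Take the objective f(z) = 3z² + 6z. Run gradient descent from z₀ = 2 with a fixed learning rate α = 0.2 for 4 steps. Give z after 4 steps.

-0.9952

f′(z) = 6z + 6
Step 1: f′(2) = 18; z₁ = 2 − 0.2·18 = -1.6
Step 2: f′(-1.6) = -3.6; z₂ = -1.6 − 0.2·(-3.6) = -0.88
Step 3: f′(-0.88) = 0.72; z₃ = -0.88 − 0.2·0.72 = -1.024
Step 4: f′(-1.024) = -0.144; z₄ = -1.024 − 0.2·(-0.144) = -0.9952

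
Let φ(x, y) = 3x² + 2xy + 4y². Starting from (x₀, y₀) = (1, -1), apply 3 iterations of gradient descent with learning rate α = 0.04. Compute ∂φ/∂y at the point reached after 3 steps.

∇φ = (6x + 2y, 2x + 8y)
Step 1: at (1, -1), ∇φ = (4, -6) → (1, -1) − 0.04·(4, -6) = (0.84, -0.76)
Step 2: at (0.84, -0.76), ∇φ = (3.52, -4.4) → (0.84, -0.76) − 0.04·(3.52, -4.4) = (0.6992, -0.584)
Step 3: at (0.6992, -0.584), ∇φ = (3.0272, -3.2736) → (0.6992, -0.584) − 0.04·(3.0272, -3.2736) = (0.578112, -0.453056)
∂φ/∂y at (0.578112, -0.453056) = -2.468224

-2.468224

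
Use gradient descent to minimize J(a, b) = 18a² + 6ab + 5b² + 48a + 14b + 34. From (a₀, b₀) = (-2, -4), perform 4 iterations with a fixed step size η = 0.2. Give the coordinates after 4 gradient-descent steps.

∇J = (36a + 6b + 48, 6a + 10b + 14)
(a₁, b₁) = (-2, -4) − 0.2·(-48, -38) = (7.6, 3.6)
(a₂, b₂) = (7.6, 3.6) − 0.2·(343.2, 95.6) = (-61.04, -15.52)
(a₃, b₃) = (-61.04, -15.52) − 0.2·(-2242.56, -507.44) = (387.472, 85.968)
(a₄, b₄) = (387.472, 85.968) − 0.2·(14512.8, 3198.512) = (-2515.088, -553.7344)

(-2515.088, -553.7344)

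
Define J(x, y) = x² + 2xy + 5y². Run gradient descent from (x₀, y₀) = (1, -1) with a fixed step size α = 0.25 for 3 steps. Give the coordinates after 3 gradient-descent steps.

∇J = (2x + 2y, 2x + 10y)
(x₁, y₁) = (1, -1) − 0.25·(0, -8) = (1, 1)
(x₂, y₂) = (1, 1) − 0.25·(4, 12) = (0, -2)
(x₃, y₃) = (0, -2) − 0.25·(-4, -20) = (1, 3)

(1, 3)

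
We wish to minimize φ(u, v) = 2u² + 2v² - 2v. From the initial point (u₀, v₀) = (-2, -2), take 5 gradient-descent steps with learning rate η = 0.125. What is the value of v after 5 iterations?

0.421875

∇φ = (4u, 4v - 2)
(u₁, v₁) = (-2, -2) − 0.125·(-8, -10) = (-1, -0.75)
(u₂, v₂) = (-1, -0.75) − 0.125·(-4, -5) = (-0.5, -0.125)
(u₃, v₃) = (-0.5, -0.125) − 0.125·(-2, -2.5) = (-0.25, 0.1875)
(u₄, v₄) = (-0.25, 0.1875) − 0.125·(-1, -1.25) = (-0.125, 0.34375)
(u₅, v₅) = (-0.125, 0.34375) − 0.125·(-0.5, -0.625) = (-0.0625, 0.421875)
v = 0.421875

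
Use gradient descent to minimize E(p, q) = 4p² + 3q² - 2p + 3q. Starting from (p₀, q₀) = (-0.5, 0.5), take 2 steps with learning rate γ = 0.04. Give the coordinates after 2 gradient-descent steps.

(-0.0968, 0.0776)

∇E = (8p - 2, 6q + 3)
(p₁, q₁) = (-0.5, 0.5) − 0.04·(-6, 6) = (-0.26, 0.26)
(p₂, q₂) = (-0.26, 0.26) − 0.04·(-4.08, 4.56) = (-0.0968, 0.0776)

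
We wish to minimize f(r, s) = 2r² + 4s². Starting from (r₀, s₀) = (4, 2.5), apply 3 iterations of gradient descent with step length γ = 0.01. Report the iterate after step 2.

∇f = (4r, 8s)
Step 1: at (4, 2.5), ∇f = (16, 20) → (4, 2.5) − 0.01·(16, 20) = (3.84, 2.3)
Step 2: at (3.84, 2.3), ∇f = (15.36, 18.4) → (3.84, 2.3) − 0.01·(15.36, 18.4) = (3.6864, 2.116)

(3.6864, 2.116)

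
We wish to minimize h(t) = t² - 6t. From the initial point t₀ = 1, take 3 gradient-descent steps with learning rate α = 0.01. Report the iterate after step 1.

h′(t) = 2t - 6
Step 1: h′(1) = -4; t₁ = 1 − 0.01·(-4) = 1.04

1.04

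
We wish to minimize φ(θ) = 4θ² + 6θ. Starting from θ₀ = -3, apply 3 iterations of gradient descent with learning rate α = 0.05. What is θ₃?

-1.236

φ′(θ) = 8θ + 6
θ₁ = -3 − 0.05·(-18) = -2.1
θ₂ = -2.1 − 0.05·(-10.8) = -1.56
θ₃ = -1.56 − 0.05·(-6.48) = -1.236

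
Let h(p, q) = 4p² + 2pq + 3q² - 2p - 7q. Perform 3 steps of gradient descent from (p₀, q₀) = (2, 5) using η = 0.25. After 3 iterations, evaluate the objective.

322.171875

∇h = (8p + 2q - 2, 2p + 6q - 7)
(p₁, q₁) = (2, 5) − 0.25·(24, 27) = (-4, -1.75)
(p₂, q₂) = (-4, -1.75) − 0.25·(-37.5, -25.5) = (5.375, 4.625)
(p₃, q₃) = (5.375, 4.625) − 0.25·(50.25, 31.5) = (-7.1875, -3.25)
h(-7.1875, -3.25) = 322.171875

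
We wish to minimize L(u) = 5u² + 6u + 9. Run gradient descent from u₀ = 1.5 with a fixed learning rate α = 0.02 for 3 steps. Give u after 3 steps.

0.4752

L′(u) = 10u + 6
Step 1: L′(1.5) = 21; u₁ = 1.5 − 0.02·21 = 1.08
Step 2: L′(1.08) = 16.8; u₂ = 1.08 − 0.02·16.8 = 0.744
Step 3: L′(0.744) = 13.44; u₃ = 0.744 − 0.02·13.44 = 0.4752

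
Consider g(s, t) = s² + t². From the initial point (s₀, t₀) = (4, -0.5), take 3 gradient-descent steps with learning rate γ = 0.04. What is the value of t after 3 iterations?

-0.389344

∇g = (2s, 2t)
(s₁, t₁) = (4, -0.5) − 0.04·(8, -1) = (3.68, -0.46)
(s₂, t₂) = (3.68, -0.46) − 0.04·(7.36, -0.92) = (3.3856, -0.4232)
(s₃, t₃) = (3.3856, -0.4232) − 0.04·(6.7712, -0.8464) = (3.114752, -0.389344)
t = -0.389344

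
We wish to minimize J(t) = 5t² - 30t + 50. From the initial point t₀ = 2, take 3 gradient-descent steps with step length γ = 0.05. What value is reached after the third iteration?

J′(t) = 10t - 30
Step 1: J′(2) = -10; t₁ = 2 − 0.05·(-10) = 2.5
Step 2: J′(2.5) = -5; t₂ = 2.5 − 0.05·(-5) = 2.75
Step 3: J′(2.75) = -2.5; t₃ = 2.75 − 0.05·(-2.5) = 2.875

2.875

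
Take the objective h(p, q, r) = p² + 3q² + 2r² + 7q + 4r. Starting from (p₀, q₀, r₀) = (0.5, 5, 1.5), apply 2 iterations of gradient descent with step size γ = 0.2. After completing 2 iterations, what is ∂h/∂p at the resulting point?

∇h = (2p, 6q + 7, 4r + 4)
(p₁, q₁, r₁) = (0.5, 5, 1.5) − 0.2·(1, 37, 10) = (0.3, -2.4, -0.5)
(p₂, q₂, r₂) = (0.3, -2.4, -0.5) − 0.2·(0.6, -7.4, 2) = (0.18, -0.92, -0.9)
∂h/∂p at (0.18, -0.92, -0.9) = 0.36

0.36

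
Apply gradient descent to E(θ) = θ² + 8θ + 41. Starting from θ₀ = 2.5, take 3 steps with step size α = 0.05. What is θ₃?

E′(θ) = 2θ + 8
θ₁ = 2.5 − 0.05·13 = 1.85
θ₂ = 1.85 − 0.05·11.7 = 1.265
θ₃ = 1.265 − 0.05·10.53 = 0.7385

0.7385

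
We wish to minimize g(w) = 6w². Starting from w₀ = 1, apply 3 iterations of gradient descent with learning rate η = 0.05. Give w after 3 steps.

0.064

g′(w) = 12w
Step 1: g′(1) = 12; w₁ = 1 − 0.05·12 = 0.4
Step 2: g′(0.4) = 4.8; w₂ = 0.4 − 0.05·4.8 = 0.16
Step 3: g′(0.16) = 1.92; w₃ = 0.16 − 0.05·1.92 = 0.064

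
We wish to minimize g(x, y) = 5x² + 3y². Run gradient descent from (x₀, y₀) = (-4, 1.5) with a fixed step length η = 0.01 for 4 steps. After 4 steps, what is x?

-2.6244

∇g = (10x, 6y)
(x₁, y₁) = (-4, 1.5) − 0.01·(-40, 9) = (-3.6, 1.41)
(x₂, y₂) = (-3.6, 1.41) − 0.01·(-36, 8.46) = (-3.24, 1.3254)
(x₃, y₃) = (-3.24, 1.3254) − 0.01·(-32.4, 7.9524) = (-2.916, 1.245876)
(x₄, y₄) = (-2.916, 1.245876) − 0.01·(-29.16, 7.475256) = (-2.6244, 1.17112344)
x = -2.6244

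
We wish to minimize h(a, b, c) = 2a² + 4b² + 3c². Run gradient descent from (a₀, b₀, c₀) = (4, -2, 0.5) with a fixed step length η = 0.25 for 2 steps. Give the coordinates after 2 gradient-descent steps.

(0, -2, 0.125)

∇h = (4a, 8b, 6c)
(a₁, b₁, c₁) = (4, -2, 0.5) − 0.25·(16, -16, 3) = (0, 2, -0.25)
(a₂, b₂, c₂) = (0, 2, -0.25) − 0.25·(0, 16, -1.5) = (0, -2, 0.125)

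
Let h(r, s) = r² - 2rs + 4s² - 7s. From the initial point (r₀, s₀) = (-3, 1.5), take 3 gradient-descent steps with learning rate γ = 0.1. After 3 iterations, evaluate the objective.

0.204512

∇h = (2r - 2s, -2r + 8s - 7)
Step 1: at (-3, 1.5), ∇h = (-9, 11) → (-3, 1.5) − 0.1·(-9, 11) = (-2.1, 0.4)
Step 2: at (-2.1, 0.4), ∇h = (-5, 0.4) → (-2.1, 0.4) − 0.1·(-5, 0.4) = (-1.6, 0.36)
Step 3: at (-1.6, 0.36), ∇h = (-3.92, -0.92) → (-1.6, 0.36) − 0.1·(-3.92, -0.92) = (-1.208, 0.452)
h(-1.208, 0.452) = 0.204512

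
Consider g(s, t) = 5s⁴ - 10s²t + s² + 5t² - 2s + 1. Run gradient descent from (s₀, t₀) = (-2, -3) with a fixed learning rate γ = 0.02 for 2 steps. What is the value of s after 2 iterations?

∇g = (20s³ - 20st + 2s - 2, -10s² + 10t)
(s₁, t₁) = (-2, -3) − 0.02·(-286, -70) = (3.72, -1.6)
(s₂, t₂) = (3.72, -1.6) − 0.02·(1154.05696, -154.384) = (-19.3611392, 1.48768)
s = -19.3611392

-19.3611392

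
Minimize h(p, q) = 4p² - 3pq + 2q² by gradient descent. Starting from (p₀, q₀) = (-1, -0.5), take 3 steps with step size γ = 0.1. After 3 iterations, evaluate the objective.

0.193024

∇h = (8p - 3q, -3p + 4q)
Step 1: at (-1, -0.5), ∇h = (-6.5, 1) → (-1, -0.5) − 0.1·(-6.5, 1) = (-0.35, -0.6)
Step 2: at (-0.35, -0.6), ∇h = (-1, -1.35) → (-0.35, -0.6) − 0.1·(-1, -1.35) = (-0.25, -0.465)
Step 3: at (-0.25, -0.465), ∇h = (-0.605, -1.11) → (-0.25, -0.465) − 0.1·(-0.605, -1.11) = (-0.1895, -0.354)
h(-0.1895, -0.354) = 0.193024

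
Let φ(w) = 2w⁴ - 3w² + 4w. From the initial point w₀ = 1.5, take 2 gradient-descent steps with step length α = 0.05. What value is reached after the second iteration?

φ′(w) = 8w³ - 6w + 4
Step 1: φ′(1.5) = 22; w₁ = 1.5 − 0.05·22 = 0.4
Step 2: φ′(0.4) = 2.112; w₂ = 0.4 − 0.05·2.112 = 0.2944

0.2944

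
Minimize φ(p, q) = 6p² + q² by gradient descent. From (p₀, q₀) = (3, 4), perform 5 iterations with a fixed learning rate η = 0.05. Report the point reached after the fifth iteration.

(0.03072, 2.36196)

∇φ = (12p, 2q)
Step 1: at (3, 4), ∇φ = (36, 8) → (3, 4) − 0.05·(36, 8) = (1.2, 3.6)
Step 2: at (1.2, 3.6), ∇φ = (14.4, 7.2) → (1.2, 3.6) − 0.05·(14.4, 7.2) = (0.48, 3.24)
Step 3: at (0.48, 3.24), ∇φ = (5.76, 6.48) → (0.48, 3.24) − 0.05·(5.76, 6.48) = (0.192, 2.916)
Step 4: at (0.192, 2.916), ∇φ = (2.304, 5.832) → (0.192, 2.916) − 0.05·(2.304, 5.832) = (0.0768, 2.6244)
Step 5: at (0.0768, 2.6244), ∇φ = (0.9216, 5.2488) → (0.0768, 2.6244) − 0.05·(0.9216, 5.2488) = (0.03072, 2.36196)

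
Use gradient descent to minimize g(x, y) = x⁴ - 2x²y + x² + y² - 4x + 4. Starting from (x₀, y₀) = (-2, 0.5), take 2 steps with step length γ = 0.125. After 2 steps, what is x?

∇g = (4x³ - 4xy + 2x - 4, -2x² + 2y)
(x₁, y₁) = (-2, 0.5) − 0.125·(-36, -7) = (2.5, 1.375)
(x₂, y₂) = (2.5, 1.375) − 0.125·(49.75, -9.75) = (-3.71875, 2.59375)
x = -3.71875

-3.71875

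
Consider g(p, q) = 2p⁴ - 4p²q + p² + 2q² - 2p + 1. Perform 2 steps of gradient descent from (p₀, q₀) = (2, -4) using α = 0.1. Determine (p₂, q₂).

(1063.24, 47.92)

∇g = (8p³ - 8pq + 2p - 2, -4p² + 4q)
(p₁, q₁) = (2, -4) − 0.1·(130, -32) = (-11, -0.8)
(p₂, q₂) = (-11, -0.8) − 0.1·(-10742.4, -487.2) = (1063.24, 47.92)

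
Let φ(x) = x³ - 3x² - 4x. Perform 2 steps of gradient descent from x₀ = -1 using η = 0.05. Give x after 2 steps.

-1.659375

φ′(x) = 3x² - 6x - 4
Step 1: φ′(-1) = 5; x₁ = -1 − 0.05·5 = -1.25
Step 2: φ′(-1.25) = 8.1875; x₂ = -1.25 − 0.05·8.1875 = -1.659375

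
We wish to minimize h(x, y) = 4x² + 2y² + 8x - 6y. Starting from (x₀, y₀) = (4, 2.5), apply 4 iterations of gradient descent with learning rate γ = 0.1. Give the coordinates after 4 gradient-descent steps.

(-0.992, 1.6296)

∇h = (8x + 8, 4y - 6)
(x₁, y₁) = (4, 2.5) − 0.1·(40, 4) = (0, 2.1)
(x₂, y₂) = (0, 2.1) − 0.1·(8, 2.4) = (-0.8, 1.86)
(x₃, y₃) = (-0.8, 1.86) − 0.1·(1.6, 1.44) = (-0.96, 1.716)
(x₄, y₄) = (-0.96, 1.716) − 0.1·(0.32, 0.864) = (-0.992, 1.6296)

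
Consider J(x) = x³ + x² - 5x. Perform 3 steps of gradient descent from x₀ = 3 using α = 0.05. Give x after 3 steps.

J′(x) = 3x² + 2x - 5
Step 1: J′(3) = 28; x₁ = 3 − 0.05·28 = 1.6
Step 2: J′(1.6) = 5.88; x₂ = 1.6 − 0.05·5.88 = 1.306
Step 3: J′(1.306) = 2.728908; x₃ = 1.306 − 0.05·2.728908 = 1.1695546

1.1695546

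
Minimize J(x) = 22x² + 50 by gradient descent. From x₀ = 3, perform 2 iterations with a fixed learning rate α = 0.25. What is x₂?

J′(x) = 44x
x₁ = 3 − 0.25·132 = -30
x₂ = -30 − 0.25·(-1320) = 300

300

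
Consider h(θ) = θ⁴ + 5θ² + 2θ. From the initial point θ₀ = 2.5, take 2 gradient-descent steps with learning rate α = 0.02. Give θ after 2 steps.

h′(θ) = 4θ³ + 10θ + 2
θ₁ = 2.5 − 0.02·89.5 = 0.71
θ₂ = 0.71 − 0.02·10.531644 = 0.49936712

0.49936712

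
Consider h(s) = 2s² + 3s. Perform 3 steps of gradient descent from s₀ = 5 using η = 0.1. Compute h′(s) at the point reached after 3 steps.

h′(s) = 4s + 3
Step 1: h′(5) = 23; s₁ = 5 − 0.1·23 = 2.7
Step 2: h′(2.7) = 13.8; s₂ = 2.7 − 0.1·13.8 = 1.32
Step 3: h′(1.32) = 8.28; s₃ = 1.32 − 0.1·8.28 = 0.492
h′(s) at (0.492) = 4.968

4.968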